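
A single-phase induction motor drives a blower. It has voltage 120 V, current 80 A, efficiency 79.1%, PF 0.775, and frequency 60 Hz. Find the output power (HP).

7.89 HP

P_in = V·I·cosφ = 120 × 80 × 0.775 = 7440 W
P_out = η·P_in = 0.791 × 7440 = 5885 W
= 5885/746 = 7.89 HP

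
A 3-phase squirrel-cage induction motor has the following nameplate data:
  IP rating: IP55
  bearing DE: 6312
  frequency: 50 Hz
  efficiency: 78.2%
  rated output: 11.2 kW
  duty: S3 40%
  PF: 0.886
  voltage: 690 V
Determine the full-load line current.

13.5 A

P_out = 11.2 kW = 11200 W
P_in = P_out / η = 11200 / 0.782 = 14322 W
I_L = P_in / (√3·V_L·cosφ) = 14322 / (1.732 × 690 × 0.886) = 13.5 A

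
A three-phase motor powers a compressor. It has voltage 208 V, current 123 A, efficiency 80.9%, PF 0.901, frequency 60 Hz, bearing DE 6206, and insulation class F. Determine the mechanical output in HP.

P_in = √3·V·I·cosφ = 1.732 × 208 × 123 × 0.901 = 39925 W
P_out = η·P_in = 0.809 × 39925 = 32299 W
= 32299/746 = 43.3 HP

43.3 HP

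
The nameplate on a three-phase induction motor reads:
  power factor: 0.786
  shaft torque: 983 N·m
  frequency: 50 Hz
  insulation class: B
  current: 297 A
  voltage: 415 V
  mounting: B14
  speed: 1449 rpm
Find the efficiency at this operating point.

ω = 2π × 1449/60 = 151.7 rad/s; P_out = τω = 983 × 151.7 = 149121 W
P_in = √3·V_L·I_L·cosφ = 1.732 × 415 × 297 × 0.786 = 167793 W
η = P_out / P_in = 149121 / 167793 = 0.889 = 88.9%

88.9 %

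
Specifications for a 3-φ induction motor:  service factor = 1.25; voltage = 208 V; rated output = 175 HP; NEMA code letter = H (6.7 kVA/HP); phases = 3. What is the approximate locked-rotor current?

S_LR = 6.7 × 175 = 1172.5 kVA
I_LR = S_LR/(√3·V_L) = 1172500/(1.732×208) = 3250 A

3250 A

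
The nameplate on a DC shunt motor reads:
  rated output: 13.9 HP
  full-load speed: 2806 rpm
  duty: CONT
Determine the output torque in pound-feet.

26 lb·ft

P_out = 13.9 × 746 = 10369 W
ω = 2π × 2806/60 = 293.8 rad/s
τ = P_out/ω = 10369/293.8 = 35.29 N·m
In lb·ft: 35.29/1.356 = 26 lb·ft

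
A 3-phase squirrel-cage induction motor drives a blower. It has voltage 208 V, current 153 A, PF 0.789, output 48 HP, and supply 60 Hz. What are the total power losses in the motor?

7.68 kW

P_in = √3·V·I·cosφ = 1.732×208×153×0.789 = 43489 W
P_out = 48×746 = 35808 W
Losses = P_in − P_out = 43489 − 35808 = 7681 W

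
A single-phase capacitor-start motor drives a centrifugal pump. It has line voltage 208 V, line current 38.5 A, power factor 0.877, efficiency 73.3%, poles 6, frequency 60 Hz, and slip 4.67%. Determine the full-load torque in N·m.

43 N·m

P_in = V·I·cosφ = 208 × 38.5 × 0.877 = 7023 W
P_out = η·P_in = 0.733 × 7023 = 5148 W
n_s = 120×60/6 = 1200 rpm; n = 1200×(1−0.0467) = 1144 rpm
ω = 2π×1144/60 = 119.8 rad/s
τ = P_out/ω = 5148/119.8 = 43 N·m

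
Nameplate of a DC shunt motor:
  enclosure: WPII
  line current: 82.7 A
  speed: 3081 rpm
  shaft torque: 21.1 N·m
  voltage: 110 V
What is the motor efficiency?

74.8 %

ω = 2π × 3081/60 = 322.6 rad/s; P_out = τω = 21.1 × 322.6 = 6807 W
P_in = V·I = 110 × 82.7 = 9097 W
η = P_out / P_in = 6807 / 9097 = 0.748 = 74.8%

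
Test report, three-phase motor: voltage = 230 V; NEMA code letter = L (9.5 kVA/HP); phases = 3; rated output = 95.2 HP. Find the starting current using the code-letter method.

2270 A

S_LR = 9.5 × 95.2 = 904.4 kVA
I_LR = S_LR/(√3·V_L) = 904400/(1.732×230) = 2270 A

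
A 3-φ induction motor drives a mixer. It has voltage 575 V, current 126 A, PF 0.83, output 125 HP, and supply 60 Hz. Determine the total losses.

P_in = √3·V·I·cosφ = 1.732×575×126×0.83 = 104151 W
P_out = 125×746 = 93250 W
Losses = P_in − P_out = 104151 − 93250 = 10901 W

10.9 kW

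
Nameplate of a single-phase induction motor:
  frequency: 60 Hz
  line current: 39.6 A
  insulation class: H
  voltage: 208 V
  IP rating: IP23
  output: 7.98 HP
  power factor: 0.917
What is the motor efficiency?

78.8 %

P_out = 7.98 × 746 = 5953 W
P_in = V·I·cosφ = 208 × 39.6 × 0.917 = 7553 W
η = P_out / P_in = 5953 / 7553 = 0.788 = 78.8%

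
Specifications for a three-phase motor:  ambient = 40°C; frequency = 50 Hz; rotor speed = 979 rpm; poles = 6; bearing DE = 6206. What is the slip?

2.10 %

n_s = 120f/p = 120×50/6 = 1000 rpm
s = (n_s − n)/n_s = (1000 − 979)/1000 = 0.0210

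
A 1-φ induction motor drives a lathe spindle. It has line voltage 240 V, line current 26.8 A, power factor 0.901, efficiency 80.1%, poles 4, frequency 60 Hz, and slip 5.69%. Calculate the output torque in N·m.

P_in = V·I·cosφ = 240 × 26.8 × 0.901 = 5795 W
P_out = η·P_in = 0.801 × 5795 = 4642 W
n_s = 120×60/4 = 1800 rpm; n = 1800×(1−0.0569) = 1698 rpm
ω = 2π×1698/60 = 177.8 rad/s
τ = P_out/ω = 4642/177.8 = 26.1 N·m

26.1 N·m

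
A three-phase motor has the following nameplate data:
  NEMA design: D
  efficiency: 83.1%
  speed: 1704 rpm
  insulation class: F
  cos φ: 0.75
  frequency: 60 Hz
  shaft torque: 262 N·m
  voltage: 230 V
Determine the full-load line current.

ω = 2π×1704/60 = 178.4 rad/s; P_out = τω = 262 × 178.4 = 46741 W
P_in = P_out / η = 46741 / 0.831 = 56247 W
I_L = P_in / (√3·V_L·cosφ) = 56247 / (1.732 × 230 × 0.75) = 188 A

188 A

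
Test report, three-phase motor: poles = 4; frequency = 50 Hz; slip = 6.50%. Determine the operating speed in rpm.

1402 rpm

n_s = 120f/p = 120×50/4 = 1500 rpm
n = n_s(1 − s) = 1500 × (1 − 0.065) = 1402 rpm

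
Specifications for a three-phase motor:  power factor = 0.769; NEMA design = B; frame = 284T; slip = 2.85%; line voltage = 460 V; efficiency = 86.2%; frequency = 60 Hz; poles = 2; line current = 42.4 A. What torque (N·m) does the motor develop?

P_in = √3·V·I·cosφ = 1.732 × 460 × 42.4 × 0.769 = 25978 W
P_out = η·P_in = 0.862 × 25978 = 22393 W
n_s = 120×60/2 = 3600 rpm; n = 3600×(1−0.0285) = 3497 rpm
ω = 2π×3497/60 = 366.2 rad/s
τ = P_out/ω = 22393/366.2 = 61.1 N·m

61.1 N·m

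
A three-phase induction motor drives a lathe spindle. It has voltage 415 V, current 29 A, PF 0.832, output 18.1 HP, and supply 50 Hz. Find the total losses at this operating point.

3.84 kW

P_in = √3·V·I·cosφ = 1.732×415×29×0.832 = 17343 W
P_out = 18.1×746 = 13503 W
Losses = P_in − P_out = 17343 − 13503 = 3840 W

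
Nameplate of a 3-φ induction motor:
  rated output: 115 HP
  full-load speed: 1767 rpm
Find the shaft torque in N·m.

464 N·m

P_out = 115 × 746 = 85790 W
ω = 2π × 1767/60 = 185 rad/s
τ = P_out/ω = 85790/185 = 464 N·m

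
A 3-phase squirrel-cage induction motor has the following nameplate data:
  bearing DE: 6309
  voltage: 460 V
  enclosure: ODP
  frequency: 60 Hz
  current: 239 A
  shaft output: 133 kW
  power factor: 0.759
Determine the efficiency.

P_out = 133 kW = 133000 W
P_in = √3·V_L·I_L·cosφ = 1.732 × 460 × 239 × 0.759 = 144526 W
η = P_out / P_in = 133000 / 144526 = 0.920 = 92.0%

92.0 %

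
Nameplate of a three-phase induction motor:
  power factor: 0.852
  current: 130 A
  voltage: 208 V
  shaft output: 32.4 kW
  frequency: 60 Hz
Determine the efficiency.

P_out = 32.4 kW = 32400 W
P_in = √3·V_L·I_L·cosφ = 1.732 × 208 × 130 × 0.852 = 39902 W
η = P_out / P_in = 32400 / 39902 = 0.812 = 81.2%

81.2 %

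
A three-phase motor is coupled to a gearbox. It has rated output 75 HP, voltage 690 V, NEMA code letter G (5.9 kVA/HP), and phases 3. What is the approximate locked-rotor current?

370 A

S_LR = 5.9 × 75 = 442.5 kVA
I_LR = S_LR/(√3·V_L) = 442500/(1.732×690) = 370 A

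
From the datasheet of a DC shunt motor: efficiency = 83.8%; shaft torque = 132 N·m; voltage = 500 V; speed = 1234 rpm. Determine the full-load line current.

ω = 2π×1234/60 = 129.2 rad/s; P_out = τω = 132 × 129.2 = 17054 W
P_in = P_out / η = 17054 / 0.838 = 20351 W
I = P_in / V = 20351 / 500 = 40.7 A

40.7 A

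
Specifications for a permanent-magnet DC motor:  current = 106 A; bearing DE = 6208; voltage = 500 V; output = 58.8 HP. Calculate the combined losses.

9.14 kW

P_in = V·I = 500×106 = 53000 W
P_out = 58.8×746 = 43865 W
Losses = P_in − P_out = 53000 − 43865 = 9135 W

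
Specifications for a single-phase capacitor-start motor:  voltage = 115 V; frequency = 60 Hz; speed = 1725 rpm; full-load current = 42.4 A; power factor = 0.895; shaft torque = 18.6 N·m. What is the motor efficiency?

ω = 2π × 1725/60 = 180.6 rad/s; P_out = τω = 18.6 × 180.6 = 3359 W
P_in = V·I·cosφ = 115 × 42.4 × 0.895 = 4364 W
η = P_out / P_in = 3359 / 4364 = 0.770 = 77.0%

77.0 %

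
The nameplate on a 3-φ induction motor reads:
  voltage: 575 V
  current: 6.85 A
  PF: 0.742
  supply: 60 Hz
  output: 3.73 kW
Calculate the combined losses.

P_in = √3·V·I·cosφ = 1.732×575×6.85×0.742 = 5062 W
P_out = 3730 W
Losses = P_in − P_out = 5062 − 3730 = 1332 W

1.33 kW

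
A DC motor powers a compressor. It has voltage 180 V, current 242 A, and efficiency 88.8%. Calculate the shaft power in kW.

P_in = V·I = 180 × 242 = 43560 W
P_out = η·P_in = 0.888 × 43560 = 38681 W

38.7 kW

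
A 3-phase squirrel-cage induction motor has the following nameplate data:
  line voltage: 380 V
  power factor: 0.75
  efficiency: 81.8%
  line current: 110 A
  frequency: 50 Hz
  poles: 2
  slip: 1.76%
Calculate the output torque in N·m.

144 N·m

P_in = √3·V·I·cosφ = 1.732 × 380 × 110 × 0.75 = 54298 W
P_out = η·P_in = 0.818 × 54298 = 44416 W
n_s = 120×50/2 = 3000 rpm; n = 3000×(1−0.0176) = 2947 rpm
ω = 2π×2947/60 = 308.6 rad/s
τ = P_out/ω = 44416/308.6 = 144 N·m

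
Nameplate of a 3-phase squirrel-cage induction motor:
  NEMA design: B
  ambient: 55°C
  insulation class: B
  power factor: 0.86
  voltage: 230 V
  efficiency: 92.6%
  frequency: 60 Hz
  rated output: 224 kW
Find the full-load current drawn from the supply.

706 A

P_out = 224 kW = 224000 W
P_in = P_out / η = 224000 / 0.926 = 241901 W
I_L = P_in / (√3·V_L·cosφ) = 241901 / (1.732 × 230 × 0.86) = 706 A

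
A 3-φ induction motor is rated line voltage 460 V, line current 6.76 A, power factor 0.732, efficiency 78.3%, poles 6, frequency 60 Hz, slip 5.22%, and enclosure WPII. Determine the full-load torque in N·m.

P_in = √3·V·I·cosφ = 1.732 × 460 × 6.76 × 0.732 = 3942 W
P_out = η·P_in = 0.783 × 3942 = 3087 W
n_s = 120×60/6 = 1200 rpm; n = 1200×(1−0.0522) = 1137 rpm
ω = 2π×1137/60 = 119.1 rad/s
τ = P_out/ω = 3087/119.1 = 25.9 N·m

25.9 N·m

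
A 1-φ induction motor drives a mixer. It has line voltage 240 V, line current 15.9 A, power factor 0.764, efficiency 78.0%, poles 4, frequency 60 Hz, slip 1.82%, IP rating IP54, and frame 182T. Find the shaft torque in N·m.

P_in = V·I·cosφ = 240 × 15.9 × 0.764 = 2915 W
P_out = η·P_in = 0.78 × 2915 = 2274 W
n_s = 120×60/4 = 1800 rpm; n = 1800×(1−0.0182) = 1767 rpm
ω = 2π×1767/60 = 185 rad/s
τ = P_out/ω = 2274/185 = 12.3 N·m

12.3 N·m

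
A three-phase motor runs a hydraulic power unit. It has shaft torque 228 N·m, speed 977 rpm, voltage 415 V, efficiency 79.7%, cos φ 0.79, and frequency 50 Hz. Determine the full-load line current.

ω = 2π×977/60 = 102.3 rad/s; P_out = τω = 228 × 102.3 = 23324 W
P_in = P_out / η = 23324 / 0.797 = 29265 W
I_L = P_in / (√3·V_L·cosφ) = 29265 / (1.732 × 415 × 0.79) = 51.5 A

51.5 A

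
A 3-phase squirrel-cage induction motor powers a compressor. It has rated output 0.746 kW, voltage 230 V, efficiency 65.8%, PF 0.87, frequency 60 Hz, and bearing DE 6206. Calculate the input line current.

P_out = 0.746 kW = 746 W
P_in = P_out / η = 746 / 0.658 = 1134 W
I_L = P_in / (√3·V_L·cosφ) = 1134 / (1.732 × 230 × 0.87) = 3.27 A

3.27 A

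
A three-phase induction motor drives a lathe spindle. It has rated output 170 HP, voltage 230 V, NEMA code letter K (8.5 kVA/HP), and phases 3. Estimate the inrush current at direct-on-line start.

S_LR = 8.5 × 170 = 1445 kVA
I_LR = S_LR/(√3·V_L) = 1445000/(1.732×230) = 3630 A

3630 A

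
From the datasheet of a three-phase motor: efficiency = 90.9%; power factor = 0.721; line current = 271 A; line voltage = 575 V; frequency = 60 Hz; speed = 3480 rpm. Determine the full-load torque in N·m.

485 N·m

P_in = √3·V·I·cosφ = 1.732 × 575 × 271 × 0.721 = 194590 W
P_out = η·P_in = 0.909 × 194590 = 176882 W
n = 3480 rpm
ω = 2π×3480/60 = 364.4 rad/s
τ = P_out/ω = 176882/364.4 = 485 N·m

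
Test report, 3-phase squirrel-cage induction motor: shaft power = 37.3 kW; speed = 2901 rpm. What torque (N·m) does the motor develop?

123 N·m

ω = 2π × 2901/60 = 303.8 rad/s
τ = P/ω = 37300/303.8 = 123 N·m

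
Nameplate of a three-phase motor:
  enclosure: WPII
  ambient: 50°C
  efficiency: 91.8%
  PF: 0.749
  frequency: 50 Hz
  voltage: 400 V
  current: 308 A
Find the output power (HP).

197 HP

P_in = √3·V·I·cosφ = 1.732 × 400 × 308 × 0.749 = 159823 W
P_out = η·P_in = 0.918 × 159823 = 146718 W
= 146718/746 = 197 HP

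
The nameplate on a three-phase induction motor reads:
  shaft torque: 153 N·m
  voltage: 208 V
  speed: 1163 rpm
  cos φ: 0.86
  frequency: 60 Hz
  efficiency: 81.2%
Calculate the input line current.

ω = 2π×1163/60 = 121.8 rad/s; P_out = τω = 153 × 121.8 = 18635 W
P_in = P_out / η = 18635 / 0.812 = 22950 W
I_L = P_in / (√3·V_L·cosφ) = 22950 / (1.732 × 208 × 0.86) = 74.1 A

74.1 A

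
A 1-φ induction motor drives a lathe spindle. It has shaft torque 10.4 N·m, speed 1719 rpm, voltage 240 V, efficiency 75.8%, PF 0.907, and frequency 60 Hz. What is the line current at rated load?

11.3 A

ω = 2π×1719/60 = 180 rad/s; P_out = τω = 10.4 × 180 = 1872 W
P_in = P_out / η = 1872 / 0.758 = 2470 W
I = P_in / (V·cosφ) = 2470 / (240 × 0.907) = 11.3 A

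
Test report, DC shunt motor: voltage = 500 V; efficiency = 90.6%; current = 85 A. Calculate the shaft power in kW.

P_in = V·I = 500 × 85 = 42500 W
P_out = η·P_in = 0.906 × 42500 = 38505 W

38.5 kW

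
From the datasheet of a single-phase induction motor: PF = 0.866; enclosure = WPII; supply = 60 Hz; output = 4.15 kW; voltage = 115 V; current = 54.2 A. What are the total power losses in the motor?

1250 W

P_in = V·I·cosφ = 115×54.2×0.866 = 5398 W
P_out = 4150 W
Losses = P_in − P_out = 5398 − 4150 = 1248 W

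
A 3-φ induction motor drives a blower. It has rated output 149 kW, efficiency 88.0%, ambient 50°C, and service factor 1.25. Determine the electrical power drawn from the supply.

169 kW

P_out = 149000 W
P_in = P_out/η = 149000/0.88 = 169318 W = 169 kW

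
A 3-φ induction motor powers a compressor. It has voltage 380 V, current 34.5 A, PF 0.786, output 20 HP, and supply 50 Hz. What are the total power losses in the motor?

P_in = √3·V·I·cosφ = 1.732×380×34.5×0.786 = 17847 W
P_out = 20×746 = 14920 W
Losses = P_in − P_out = 17847 − 14920 = 2927 W

2.93 kW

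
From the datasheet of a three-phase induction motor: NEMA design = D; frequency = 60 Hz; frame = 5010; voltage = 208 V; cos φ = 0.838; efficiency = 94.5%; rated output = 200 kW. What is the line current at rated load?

701 A

P_out = 200 kW = 200000 W
P_in = P_out / η = 200000 / 0.945 = 211640 W
I_L = P_in / (√3·V_L·cosφ) = 211640 / (1.732 × 208 × 0.838) = 701 A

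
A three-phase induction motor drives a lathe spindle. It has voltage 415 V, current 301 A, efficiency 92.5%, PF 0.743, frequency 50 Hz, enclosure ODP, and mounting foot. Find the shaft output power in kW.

149 kW

P_in = √3·V·I·cosφ = 1.732 × 415 × 301 × 0.743 = 160750 W
P_out = η·P_in = 0.925 × 160750 = 148694 W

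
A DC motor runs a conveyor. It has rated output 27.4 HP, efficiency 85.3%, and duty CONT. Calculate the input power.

P_out = 27.4 × 746 = 20440 W
P_in = P_out/η = 20440/0.853 = 23962 W = 24 kW

24 kW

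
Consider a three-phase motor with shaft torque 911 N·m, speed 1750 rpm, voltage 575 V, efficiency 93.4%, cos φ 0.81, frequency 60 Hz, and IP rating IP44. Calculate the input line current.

222 A

ω = 2π×1750/60 = 183.3 rad/s; P_out = τω = 911 × 183.3 = 166986 W
P_in = P_out / η = 166986 / 0.934 = 178786 W
I_L = P_in / (√3·V_L·cosφ) = 178786 / (1.732 × 575 × 0.81) = 222 A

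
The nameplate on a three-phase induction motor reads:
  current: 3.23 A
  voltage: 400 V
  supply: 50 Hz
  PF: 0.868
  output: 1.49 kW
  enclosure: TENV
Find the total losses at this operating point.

452 W

P_in = √3·V·I·cosφ = 1.732×400×3.23×0.868 = 1942 W
P_out = 1490 W
Losses = P_in − P_out = 1942 − 1490 = 452 W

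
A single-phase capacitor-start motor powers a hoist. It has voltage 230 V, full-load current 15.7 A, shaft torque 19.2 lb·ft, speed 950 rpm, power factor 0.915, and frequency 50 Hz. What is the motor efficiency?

78.4 %

τ = 19.2 lb·ft × 1.356 = 26.04 N·m
ω = 2π × 950/60 = 99.48 rad/s; P_out = τω = 26.04 × 99.48 = 2590 W
P_in = V·I·cosφ = 230 × 15.7 × 0.915 = 3304 W
η = P_out / P_in = 2590 / 3304 = 0.784 = 78.4%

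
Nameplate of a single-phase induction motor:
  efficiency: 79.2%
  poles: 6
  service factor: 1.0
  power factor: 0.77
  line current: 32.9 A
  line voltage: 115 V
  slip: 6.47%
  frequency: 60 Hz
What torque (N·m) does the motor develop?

P_in = V·I·cosφ = 115 × 32.9 × 0.77 = 2913 W
P_out = η·P_in = 0.792 × 2913 = 2307 W
n_s = 120×60/6 = 1200 rpm; n = 1200×(1−0.0647) = 1122 rpm
ω = 2π×1122/60 = 117.5 rad/s
τ = P_out/ω = 2307/117.5 = 19.6 N·m

19.6 N·m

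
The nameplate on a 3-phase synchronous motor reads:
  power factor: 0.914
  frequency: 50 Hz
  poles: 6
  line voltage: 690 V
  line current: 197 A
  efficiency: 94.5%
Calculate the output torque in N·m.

P_in = √3·V·I·cosφ = 1.732 × 690 × 197 × 0.914 = 215184 W
P_out = η·P_in = 0.945 × 215184 = 203349 W
n = n_s = 120×50/6 = 1000 rpm (synchronous)
ω = 2π×1000/60 = 104.7 rad/s
τ = P_out/ω = 203349/104.7 = 1940 N·m

1940 N·m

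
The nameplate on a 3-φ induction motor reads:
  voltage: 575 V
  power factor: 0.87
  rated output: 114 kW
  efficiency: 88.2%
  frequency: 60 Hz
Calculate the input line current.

149 A

P_out = 114 kW = 114000 W
P_in = P_out / η = 114000 / 0.882 = 129252 W
I_L = P_in / (√3·V_L·cosφ) = 129252 / (1.732 × 575 × 0.87) = 149 A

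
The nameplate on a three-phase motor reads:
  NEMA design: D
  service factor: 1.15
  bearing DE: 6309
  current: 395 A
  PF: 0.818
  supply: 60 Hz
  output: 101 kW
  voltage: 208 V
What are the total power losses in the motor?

15400 W

P_in = √3·V·I·cosφ = 1.732×208×395×0.818 = 116402 W
P_out = 101000 W
Losses = P_in − P_out = 116402 − 101000 = 15402 W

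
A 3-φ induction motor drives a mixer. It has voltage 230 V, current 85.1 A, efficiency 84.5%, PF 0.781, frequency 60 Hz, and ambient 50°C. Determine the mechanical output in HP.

P_in = √3·V·I·cosφ = 1.732 × 230 × 85.1 × 0.781 = 26476 W
P_out = η·P_in = 0.845 × 26476 = 22372 W
= 22372/746 = 30 HP

30 HP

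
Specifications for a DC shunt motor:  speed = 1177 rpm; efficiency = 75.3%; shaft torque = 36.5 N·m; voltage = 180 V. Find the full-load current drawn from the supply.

33.2 A

ω = 2π×1177/60 = 123.3 rad/s; P_out = τω = 36.5 × 123.3 = 4500 W
P_in = P_out / η = 4500 / 0.753 = 5976 W
I = P_in / V = 5976 / 180 = 33.2 A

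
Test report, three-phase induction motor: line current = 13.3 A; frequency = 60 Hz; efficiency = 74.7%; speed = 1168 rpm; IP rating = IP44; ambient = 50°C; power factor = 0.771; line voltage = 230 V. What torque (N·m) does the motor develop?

24.9 N·m

P_in = √3·V·I·cosφ = 1.732 × 230 × 13.3 × 0.771 = 4085 W
P_out = η·P_in = 0.747 × 4085 = 3051 W
n = 1168 rpm
ω = 2π×1168/60 = 122.3 rad/s
τ = P_out/ω = 3051/122.3 = 24.9 N·m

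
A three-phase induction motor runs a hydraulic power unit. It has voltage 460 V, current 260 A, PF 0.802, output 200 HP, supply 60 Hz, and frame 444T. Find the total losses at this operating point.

16900 W

P_in = √3·V·I·cosφ = 1.732×460×260×0.802 = 166132 W
P_out = 200×746 = 149200 W
Losses = P_in − P_out = 166132 − 149200 = 16932 W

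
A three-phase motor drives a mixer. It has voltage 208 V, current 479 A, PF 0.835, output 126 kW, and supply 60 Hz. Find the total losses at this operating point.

P_in = √3·V·I·cosφ = 1.732×208×479×0.835 = 144090 W
P_out = 126000 W
Losses = P_in − P_out = 144090 − 126000 = 18090 W

18.1 kW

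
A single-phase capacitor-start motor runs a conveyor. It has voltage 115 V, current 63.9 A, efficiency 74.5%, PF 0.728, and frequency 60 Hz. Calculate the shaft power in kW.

3.99 kW

P_in = V·I·cosφ = 115 × 63.9 × 0.728 = 5350 W
P_out = η·P_in = 0.745 × 5350 = 3986 W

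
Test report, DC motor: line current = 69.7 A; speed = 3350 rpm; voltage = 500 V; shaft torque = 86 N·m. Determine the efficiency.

ω = 2π × 3350/60 = 350.8 rad/s; P_out = τω = 86 × 350.8 = 30169 W
P_in = V·I = 500 × 69.7 = 34850 W
η = P_out / P_in = 30169 / 34850 = 0.866 = 86.6%

86.6 %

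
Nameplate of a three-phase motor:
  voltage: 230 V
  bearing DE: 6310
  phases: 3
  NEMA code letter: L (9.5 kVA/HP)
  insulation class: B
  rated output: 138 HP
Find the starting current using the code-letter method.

S_LR = 9.5 × 138 = 1311 kVA
I_LR = S_LR/(√3·V_L) = 1311000/(1.732×230) = 3290 A

3290 A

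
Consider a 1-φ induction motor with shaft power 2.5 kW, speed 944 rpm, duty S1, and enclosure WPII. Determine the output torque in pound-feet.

ω = 2π × 944/60 = 98.86 rad/s
τ = P/ω = 2500/98.86 = 25.29 N·m
In lb·ft: 25.29/1.356 = 18.7 lb·ft

18.7 lb·ft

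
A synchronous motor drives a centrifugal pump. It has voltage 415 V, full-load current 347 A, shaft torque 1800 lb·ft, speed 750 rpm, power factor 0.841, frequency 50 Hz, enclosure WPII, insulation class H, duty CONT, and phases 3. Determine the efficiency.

91.4 %

τ = 1800 lb·ft × 1.356 = 2441 N·m
ω = 2π × 750/60 = 78.54 rad/s; P_out = τω = 2441 × 78.54 = 191716 W
P_in = √3·V_L·I_L·cosφ = 1.732 × 415 × 347 × 0.841 = 209759 W
η = P_out / P_in = 191716 / 209759 = 0.914 = 91.4%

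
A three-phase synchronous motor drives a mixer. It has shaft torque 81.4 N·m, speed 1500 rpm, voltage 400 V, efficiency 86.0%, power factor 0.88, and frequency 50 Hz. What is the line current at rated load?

24.4 A

ω = 2π×1500/60 = 157.1 rad/s; P_out = τω = 81.4 × 157.1 = 12788 W
P_in = P_out / η = 12788 / 0.860 = 14870 W
I_L = P_in / (√3·V_L·cosφ) = 14870 / (1.732 × 400 × 0.88) = 24.4 A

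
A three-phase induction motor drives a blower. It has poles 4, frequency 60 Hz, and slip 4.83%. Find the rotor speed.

1713 rpm

n_s = 120f/p = 120×60/4 = 1800 rpm
n = n_s(1 − s) = 1800 × (1 − 0.0483) = 1713 rpm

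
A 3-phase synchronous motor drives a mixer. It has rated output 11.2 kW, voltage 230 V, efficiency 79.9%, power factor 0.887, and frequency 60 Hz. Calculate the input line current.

P_out = 11.2 kW = 11200 W
P_in = P_out / η = 11200 / 0.799 = 14018 W
I_L = P_in / (√3·V_L·cosφ) = 14018 / (1.732 × 230 × 0.887) = 39.7 A

39.7 A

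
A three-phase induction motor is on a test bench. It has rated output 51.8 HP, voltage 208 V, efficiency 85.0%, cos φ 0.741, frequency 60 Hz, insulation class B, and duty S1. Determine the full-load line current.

170 A

P_out = 51.8 × 746 = 38643 W
P_in = P_out / η = 38643 / 0.850 = 45462 W
I_L = P_in / (√3·V_L·cosφ) = 45462 / (1.732 × 208 × 0.741) = 170 A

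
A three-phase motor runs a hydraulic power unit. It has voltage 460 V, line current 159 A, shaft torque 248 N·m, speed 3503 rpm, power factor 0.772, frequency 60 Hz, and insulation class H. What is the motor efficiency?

93.0 %

ω = 2π × 3503/60 = 366.8 rad/s; P_out = τω = 248 × 366.8 = 90966 W
P_in = √3·V_L·I_L·cosφ = 1.732 × 460 × 159 × 0.772 = 97796 W
η = P_out / P_in = 90966 / 97796 = 0.930 = 93.0%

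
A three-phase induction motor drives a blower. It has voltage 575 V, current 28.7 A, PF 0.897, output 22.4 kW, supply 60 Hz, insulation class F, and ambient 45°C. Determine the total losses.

3240 W

P_in = √3·V·I·cosφ = 1.732×575×28.7×0.897 = 25638 W
P_out = 22400 W
Losses = P_in − P_out = 25638 − 22400 = 3238 W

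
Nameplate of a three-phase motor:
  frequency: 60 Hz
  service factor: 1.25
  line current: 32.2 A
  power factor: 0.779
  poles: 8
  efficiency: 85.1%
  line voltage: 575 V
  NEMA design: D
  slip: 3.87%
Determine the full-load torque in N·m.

P_in = √3·V·I·cosφ = 1.732 × 575 × 32.2 × 0.779 = 24981 W
P_out = η·P_in = 0.851 × 24981 = 21259 W
n_s = 120×60/8 = 900 rpm; n = 900×(1−0.0387) = 865 rpm
ω = 2π×865/60 = 90.58 rad/s
τ = P_out/ω = 21259/90.58 = 235 N·m

235 N·m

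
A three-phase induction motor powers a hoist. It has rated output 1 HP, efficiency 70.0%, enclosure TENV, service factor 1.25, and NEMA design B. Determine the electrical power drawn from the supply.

P_out = 1 × 746 = 746 W
P_in = P_out/η = 746/0.7 = 1066 W = 1.07 kW

1.07 kW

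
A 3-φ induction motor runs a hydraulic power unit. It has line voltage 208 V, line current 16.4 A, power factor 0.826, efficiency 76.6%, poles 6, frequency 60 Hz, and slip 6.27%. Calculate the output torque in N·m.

P_in = √3·V·I·cosφ = 1.732 × 208 × 16.4 × 0.826 = 4880 W
P_out = η·P_in = 0.766 × 4880 = 3738 W
n_s = 120×60/6 = 1200 rpm; n = 1200×(1−0.0627) = 1125 rpm
ω = 2π×1125/60 = 117.8 rad/s
τ = P_out/ω = 3738/117.8 = 31.7 N·m

31.7 N·m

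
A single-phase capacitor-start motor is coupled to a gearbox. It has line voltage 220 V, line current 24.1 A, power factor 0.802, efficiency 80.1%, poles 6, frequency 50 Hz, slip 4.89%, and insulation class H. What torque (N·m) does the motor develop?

34.2 N·m

P_in = V·I·cosφ = 220 × 24.1 × 0.802 = 4252 W
P_out = η·P_in = 0.801 × 4252 = 3406 W
n_s = 120×50/6 = 1000 rpm; n = 1000×(1−0.0489) = 951 rpm
ω = 2π×951/60 = 99.59 rad/s
τ = P_out/ω = 3406/99.59 = 34.2 N·m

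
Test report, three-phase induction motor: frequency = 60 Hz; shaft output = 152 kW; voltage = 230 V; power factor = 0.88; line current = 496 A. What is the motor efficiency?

P_out = 152 kW = 152000 W
P_in = √3·V_L·I_L·cosφ = 1.732 × 230 × 496 × 0.88 = 173876 W
η = P_out / P_in = 152000 / 173876 = 0.874 = 87.4%

87.4 %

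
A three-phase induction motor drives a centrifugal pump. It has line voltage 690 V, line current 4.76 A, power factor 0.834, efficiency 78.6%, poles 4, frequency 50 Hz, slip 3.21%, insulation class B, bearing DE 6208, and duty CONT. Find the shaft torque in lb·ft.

P_in = √3·V·I·cosφ = 1.732 × 690 × 4.76 × 0.834 = 4744 W
P_out = η·P_in = 0.786 × 4744 = 3729 W
n_s = 120×50/4 = 1500 rpm; n = 1500×(1−0.0321) = 1452 rpm
ω = 2π×1452/60 = 152.1 rad/s
τ = P_out/ω = 3729/152.1 = 24.52 N·m
In lb·ft: 24.52/1.356 = 18.1 lb·ft

18.1 lb·ft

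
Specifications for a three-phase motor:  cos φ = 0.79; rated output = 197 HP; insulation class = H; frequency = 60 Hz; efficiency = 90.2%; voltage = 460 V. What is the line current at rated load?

259 A

P_out = 197 × 746 = 146962 W
P_in = P_out / η = 146962 / 0.902 = 162929 W
I_L = P_in / (√3·V_L·cosφ) = 162929 / (1.732 × 460 × 0.79) = 259 A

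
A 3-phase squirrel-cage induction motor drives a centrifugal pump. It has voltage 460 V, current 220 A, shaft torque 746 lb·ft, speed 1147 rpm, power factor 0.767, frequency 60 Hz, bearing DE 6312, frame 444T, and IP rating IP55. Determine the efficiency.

90.4 %

τ = 746 lb·ft × 1.356 = 1012 N·m
ω = 2π × 1147/60 = 120.1 rad/s; P_out = τω = 1012 × 120.1 = 121541 W
P_in = √3·V_L·I_L·cosφ = 1.732 × 460 × 220 × 0.767 = 134439 W
η = P_out / P_in = 121541 / 134439 = 0.904 = 90.4%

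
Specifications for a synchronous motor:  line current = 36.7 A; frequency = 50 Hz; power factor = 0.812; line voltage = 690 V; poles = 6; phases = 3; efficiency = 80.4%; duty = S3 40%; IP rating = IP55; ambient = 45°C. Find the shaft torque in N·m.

273 N·m

P_in = √3·V·I·cosφ = 1.732 × 690 × 36.7 × 0.812 = 35614 W
P_out = η·P_in = 0.804 × 35614 = 28634 W
n = n_s = 120×50/6 = 1000 rpm (synchronous)
ω = 2π×1000/60 = 104.7 rad/s
τ = P_out/ω = 28634/104.7 = 273 N·m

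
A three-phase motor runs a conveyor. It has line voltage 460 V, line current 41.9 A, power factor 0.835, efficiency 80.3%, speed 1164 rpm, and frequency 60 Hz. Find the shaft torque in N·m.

P_in = √3·V·I·cosφ = 1.732 × 460 × 41.9 × 0.835 = 27874 W
P_out = η·P_in = 0.803 × 27874 = 22383 W
n = 1164 rpm
ω = 2π×1164/60 = 121.9 rad/s
τ = P_out/ω = 22383/121.9 = 184 N·m

184 N·m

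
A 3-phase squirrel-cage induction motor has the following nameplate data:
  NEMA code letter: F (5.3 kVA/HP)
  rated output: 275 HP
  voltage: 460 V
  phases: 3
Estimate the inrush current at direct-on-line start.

1830 A

S_LR = 5.3 × 275 = 1457.5 kVA
I_LR = S_LR/(√3·V_L) = 1457500/(1.732×460) = 1830 A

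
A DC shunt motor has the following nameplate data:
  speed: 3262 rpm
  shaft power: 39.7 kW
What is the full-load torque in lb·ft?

ω = 2π × 3262/60 = 341.6 rad/s
τ = P/ω = 39700/341.6 = 116.2 N·m
In lb·ft: 116.2/1.356 = 85.7 lb·ft

85.7 lb·ft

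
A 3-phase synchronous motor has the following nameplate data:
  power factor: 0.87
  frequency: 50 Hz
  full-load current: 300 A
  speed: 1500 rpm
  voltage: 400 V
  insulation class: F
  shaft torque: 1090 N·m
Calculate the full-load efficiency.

94.7 %

ω = 2π × 1500/60 = 157.1 rad/s; P_out = τω = 1090 × 157.1 = 171239 W
P_in = √3·V_L·I_L·cosφ = 1.732 × 400 × 300 × 0.87 = 180821 W
η = P_out / P_in = 171239 / 180821 = 0.947 = 94.7%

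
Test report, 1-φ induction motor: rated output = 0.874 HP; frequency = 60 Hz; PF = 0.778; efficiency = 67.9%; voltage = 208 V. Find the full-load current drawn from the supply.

P_out = 0.874 × 746 = 652 W
P_in = P_out / η = 652 / 0.679 = 960 W
I = P_in / (V·cosφ) = 960 / (208 × 0.778) = 5.93 A

5.93 A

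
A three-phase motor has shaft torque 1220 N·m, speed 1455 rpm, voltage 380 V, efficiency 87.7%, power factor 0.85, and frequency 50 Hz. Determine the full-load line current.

379 A

ω = 2π×1455/60 = 152.4 rad/s; P_out = τω = 1220 × 152.4 = 185928 W
P_in = P_out / η = 185928 / 0.877 = 212005 W
I_L = P_in / (√3·V_L·cosφ) = 212005 / (1.732 × 380 × 0.85) = 379 A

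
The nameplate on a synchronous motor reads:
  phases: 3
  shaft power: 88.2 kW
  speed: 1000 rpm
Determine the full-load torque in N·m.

ω = 2π × 1000/60 = 104.7 rad/s
τ = P/ω = 88200/104.7 = 842 N·m

842 N·m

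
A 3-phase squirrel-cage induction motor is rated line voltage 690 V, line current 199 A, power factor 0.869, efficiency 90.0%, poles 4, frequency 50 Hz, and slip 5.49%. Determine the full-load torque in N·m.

P_in = √3·V·I·cosφ = 1.732 × 690 × 199 × 0.869 = 206666 W
P_out = η·P_in = 0.9 × 206666 = 185999 W
n_s = 120×50/4 = 1500 rpm; n = 1500×(1−0.0549) = 1418 rpm
ω = 2π×1418/60 = 148.5 rad/s
τ = P_out/ω = 185999/148.5 = 1250 N·m

1250 N·m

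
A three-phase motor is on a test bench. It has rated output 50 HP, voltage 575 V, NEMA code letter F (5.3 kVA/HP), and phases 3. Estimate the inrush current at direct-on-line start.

S_LR = 5.3 × 50 = 265 kVA
I_LR = S_LR/(√3·V_L) = 265000/(1.732×575) = 266 A

266 A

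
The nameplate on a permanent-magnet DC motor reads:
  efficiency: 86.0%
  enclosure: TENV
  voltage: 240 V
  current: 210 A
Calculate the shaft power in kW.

P_in = V·I = 240 × 210 = 50400 W
P_out = η·P_in = 0.86 × 50400 = 43344 W

43.3 kW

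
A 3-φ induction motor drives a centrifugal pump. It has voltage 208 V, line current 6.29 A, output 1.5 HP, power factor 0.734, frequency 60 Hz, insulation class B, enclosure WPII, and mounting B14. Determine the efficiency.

P_out = 1.5 × 746 = 1119 W
P_in = √3·V_L·I_L·cosφ = 1.732 × 208 × 6.29 × 0.734 = 1663 W
η = P_out / P_in = 1119 / 1663 = 0.673 = 67.3%

67.3 %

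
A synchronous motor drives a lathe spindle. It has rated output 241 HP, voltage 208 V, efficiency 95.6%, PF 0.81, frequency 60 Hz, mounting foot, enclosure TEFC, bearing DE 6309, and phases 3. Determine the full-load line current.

644 A

P_out = 241 × 746 = 179786 W
P_in = P_out / η = 179786 / 0.956 = 188061 W
I_L = P_in / (√3·V_L·cosφ) = 188061 / (1.732 × 208 × 0.81) = 644 A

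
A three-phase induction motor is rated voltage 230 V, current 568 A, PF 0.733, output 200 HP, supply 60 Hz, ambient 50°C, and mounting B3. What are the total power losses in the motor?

16.7 kW

P_in = √3·V·I·cosφ = 1.732×230×568×0.733 = 165855 W
P_out = 200×746 = 149200 W
Losses = P_in − P_out = 165855 − 149200 = 16655 W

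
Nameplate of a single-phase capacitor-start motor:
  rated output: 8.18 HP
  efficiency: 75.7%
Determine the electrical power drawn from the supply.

P_out = 8.18 × 746 = 6102 W
P_in = P_out/η = 6102/0.757 = 8061 W = 8.06 kW

8.06 kW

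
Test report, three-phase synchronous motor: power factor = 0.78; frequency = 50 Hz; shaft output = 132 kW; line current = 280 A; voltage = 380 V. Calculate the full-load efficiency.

P_out = 132 kW = 132000 W
P_in = √3·V_L·I_L·cosφ = 1.732 × 380 × 280 × 0.78 = 143742 W
η = P_out / P_in = 132000 / 143742 = 0.918 = 91.8%

91.8 %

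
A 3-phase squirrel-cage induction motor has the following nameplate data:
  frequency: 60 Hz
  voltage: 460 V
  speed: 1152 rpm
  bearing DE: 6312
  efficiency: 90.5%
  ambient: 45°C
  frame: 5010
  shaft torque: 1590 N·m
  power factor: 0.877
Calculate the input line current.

ω = 2π×1152/60 = 120.6 rad/s; P_out = τω = 1590 × 120.6 = 191754 W
P_in = P_out / η = 191754 / 0.905 = 211883 W
I_L = P_in / (√3·V_L·cosφ) = 211883 / (1.732 × 460 × 0.877) = 303 A

303 A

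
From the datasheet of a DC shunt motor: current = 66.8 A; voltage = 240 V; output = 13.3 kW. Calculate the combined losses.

P_in = V·I = 240×66.8 = 16032 W
P_out = 13300 W
Losses = P_in − P_out = 16032 − 13300 = 2732 W

2730 W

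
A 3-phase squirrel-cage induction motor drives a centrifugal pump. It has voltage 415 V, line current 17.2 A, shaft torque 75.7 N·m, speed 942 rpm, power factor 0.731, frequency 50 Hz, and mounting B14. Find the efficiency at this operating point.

82.6 %

ω = 2π × 942/60 = 98.65 rad/s; P_out = τω = 75.7 × 98.65 = 7468 W
P_in = √3·V_L·I_L·cosφ = 1.732 × 415 × 17.2 × 0.731 = 9037 W
η = P_out / P_in = 7468 / 9037 = 0.826 = 82.6%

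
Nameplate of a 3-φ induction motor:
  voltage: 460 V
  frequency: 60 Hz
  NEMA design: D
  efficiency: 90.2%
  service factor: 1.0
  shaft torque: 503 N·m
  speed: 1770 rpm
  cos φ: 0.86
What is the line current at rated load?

ω = 2π×1770/60 = 185.4 rad/s; P_out = τω = 503 × 185.4 = 93256 W
P_in = P_out / η = 93256 / 0.902 = 103388 W
I_L = P_in / (√3·V_L·cosφ) = 103388 / (1.732 × 460 × 0.86) = 151 A

151 A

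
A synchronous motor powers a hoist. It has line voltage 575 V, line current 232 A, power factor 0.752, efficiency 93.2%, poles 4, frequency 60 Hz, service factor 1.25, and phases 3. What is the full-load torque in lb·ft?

P_in = √3·V·I·cosφ = 1.732 × 575 × 232 × 0.752 = 173749 W
P_out = η·P_in = 0.932 × 173749 = 161934 W
n = n_s = 120×60/4 = 1800 rpm (synchronous)
ω = 2π×1800/60 = 188.5 rad/s
τ = P_out/ω = 161934/188.5 = 859.1 N·m
In lb·ft: 859.1/1.356 = 634 lb·ft

634 lb·ft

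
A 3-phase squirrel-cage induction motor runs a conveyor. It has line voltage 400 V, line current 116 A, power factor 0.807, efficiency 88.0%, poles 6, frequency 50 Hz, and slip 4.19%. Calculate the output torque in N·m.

P_in = √3·V·I·cosφ = 1.732 × 400 × 116 × 0.807 = 64854 W
P_out = η·P_in = 0.88 × 64854 = 57072 W
n_s = 120×50/6 = 1000 rpm; n = 1000×(1−0.0419) = 958 rpm
ω = 2π×958/60 = 100.3 rad/s
τ = P_out/ω = 57072/100.3 = 569 N·m

569 N·m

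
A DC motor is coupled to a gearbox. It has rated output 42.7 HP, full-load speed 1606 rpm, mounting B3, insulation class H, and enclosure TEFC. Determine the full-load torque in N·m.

P_out = 42.7 × 746 = 31854 W
ω = 2π × 1606/60 = 168.2 rad/s
τ = P_out/ω = 31854/168.2 = 189 N·m

189 N·m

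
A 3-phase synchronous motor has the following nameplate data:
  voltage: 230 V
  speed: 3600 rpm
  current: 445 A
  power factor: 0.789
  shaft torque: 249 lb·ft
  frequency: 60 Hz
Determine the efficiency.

τ = 249 lb·ft × 1.356 = 337.6 N·m
ω = 2π × 3600/60 = 377 rad/s; P_out = τω = 337.6 × 377 = 127275 W
P_in = √3·V_L·I_L·cosφ = 1.732 × 230 × 445 × 0.789 = 139866 W
η = P_out / P_in = 127275 / 139866 = 0.910 = 91.0%

91.0 %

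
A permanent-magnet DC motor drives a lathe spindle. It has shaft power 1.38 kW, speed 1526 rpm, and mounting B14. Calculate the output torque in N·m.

8.64 N·m

ω = 2π × 1526/60 = 159.8 rad/s
τ = P/ω = 1380/159.8 = 8.64 N·m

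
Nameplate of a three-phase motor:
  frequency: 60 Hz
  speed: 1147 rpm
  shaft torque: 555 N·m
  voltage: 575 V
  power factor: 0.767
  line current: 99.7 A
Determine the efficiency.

ω = 2π × 1147/60 = 120.1 rad/s; P_out = τω = 555 × 120.1 = 66656 W
P_in = √3·V_L·I_L·cosφ = 1.732 × 575 × 99.7 × 0.767 = 76156 W
η = P_out / P_in = 66656 / 76156 = 0.875 = 87.5%

87.5 %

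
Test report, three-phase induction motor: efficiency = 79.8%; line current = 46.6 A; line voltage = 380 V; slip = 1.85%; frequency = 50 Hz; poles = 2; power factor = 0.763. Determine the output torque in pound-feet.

44.7 lb·ft

P_in = √3·V·I·cosφ = 1.732 × 380 × 46.6 × 0.763 = 23401 W
P_out = η·P_in = 0.798 × 23401 = 18674 W
n_s = 120×50/2 = 3000 rpm; n = 3000×(1−0.0185) = 2945 rpm
ω = 2π×2945/60 = 308.4 rad/s
τ = P_out/ω = 18674/308.4 = 60.55 N·m
In lb·ft: 60.55/1.356 = 44.7 lb·ft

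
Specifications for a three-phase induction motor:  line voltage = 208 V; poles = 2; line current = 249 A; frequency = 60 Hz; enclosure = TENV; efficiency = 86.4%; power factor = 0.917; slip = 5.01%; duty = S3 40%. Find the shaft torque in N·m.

P_in = √3·V·I·cosφ = 1.732 × 208 × 249 × 0.917 = 82258 W
P_out = η·P_in = 0.864 × 82258 = 71071 W
n_s = 120×60/2 = 3600 rpm; n = 3600×(1−0.0501) = 3420 rpm
ω = 2π×3420/60 = 358.1 rad/s
τ = P_out/ω = 71071/358.1 = 198 N·m

198 N·m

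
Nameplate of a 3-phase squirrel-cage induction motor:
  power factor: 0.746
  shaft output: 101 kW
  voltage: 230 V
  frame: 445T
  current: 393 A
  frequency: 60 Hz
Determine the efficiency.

86.5 %

P_out = 101 kW = 101000 W
P_in = √3·V_L·I_L·cosφ = 1.732 × 230 × 393 × 0.746 = 116790 W
η = P_out / P_in = 101000 / 116790 = 0.865 = 86.5%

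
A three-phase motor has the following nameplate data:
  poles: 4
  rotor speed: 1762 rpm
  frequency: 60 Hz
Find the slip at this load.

2.1 %

n_s = 120f/p = 120×60/4 = 1800 rpm
s = (n_s − n)/n_s = (1800 − 1762)/1800 = 0.0211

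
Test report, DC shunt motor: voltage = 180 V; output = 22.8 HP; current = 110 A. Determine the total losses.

P_in = V·I = 180×110 = 19800 W
P_out = 22.8×746 = 17009 W
Losses = P_in − P_out = 19800 − 17009 = 2791 W

2.79 kW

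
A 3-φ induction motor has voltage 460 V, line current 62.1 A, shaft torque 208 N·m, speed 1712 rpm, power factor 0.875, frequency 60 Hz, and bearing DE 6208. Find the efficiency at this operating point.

ω = 2π × 1712/60 = 179.3 rad/s; P_out = τω = 208 × 179.3 = 37294 W
P_in = √3·V_L·I_L·cosφ = 1.732 × 460 × 62.1 × 0.875 = 43292 W
η = P_out / P_in = 37294 / 43292 = 0.861 = 86.1%

86.1 %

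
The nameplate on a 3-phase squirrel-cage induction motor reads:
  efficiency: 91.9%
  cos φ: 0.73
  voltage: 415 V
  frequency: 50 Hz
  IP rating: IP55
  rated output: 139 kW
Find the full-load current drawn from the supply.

288 A

P_out = 139 kW = 139000 W
P_in = P_out / η = 139000 / 0.919 = 151251 W
I_L = P_in / (√3·V_L·cosφ) = 151251 / (1.732 × 415 × 0.73) = 288 A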